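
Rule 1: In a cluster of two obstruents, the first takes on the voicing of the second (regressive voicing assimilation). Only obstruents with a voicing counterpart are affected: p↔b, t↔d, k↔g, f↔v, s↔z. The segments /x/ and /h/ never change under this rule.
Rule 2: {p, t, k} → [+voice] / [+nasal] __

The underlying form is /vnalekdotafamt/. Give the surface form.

vnalegdotafamd

Rule 1 (regressive voicing assimilation): /k/ precedes the voiced obstruent /d/, so it voices to [g] by assimilation. /vnalekdotafamt/ → vnalegdotafamt.
Rule 2 (post-nasal voicing): /t/ is a voiceless stop immediately after the nasal /m/, so it voices to [d]. /vnalegdotafamt/ → vnalegdotafamd.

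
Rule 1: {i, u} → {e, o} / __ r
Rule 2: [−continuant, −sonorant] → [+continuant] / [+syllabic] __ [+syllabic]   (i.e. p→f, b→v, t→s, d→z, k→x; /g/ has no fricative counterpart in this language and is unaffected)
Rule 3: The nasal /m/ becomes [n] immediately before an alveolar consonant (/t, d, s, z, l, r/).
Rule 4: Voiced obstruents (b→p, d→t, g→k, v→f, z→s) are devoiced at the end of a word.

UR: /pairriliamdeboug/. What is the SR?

paerriliandevouk

Rule 1 (pre-rhotic lowering): /i/ is a high vowel immediately before /r/, so it lowers to [e]. /pairriliamdeboug/ → paerriliamdeboug.
Rule 2 (intervocalic spirantization): /b/ is a stop between vowels /e/ and /o/, so it spirantizes to the fricative [v]. /paerriliamdeboug/ → paerriliamdevoug.
Rule 3 (nasal place assimilation): /m/ precedes the alveolar consonant /d/, so it assimilates in place to [n]. /paerriliamdevoug/ → paerriliandevoug.
Rule 4 (final devoicing): /g/ is a voiced obstruent in word-final position, so it devoices to [k]. /paerriliandevoug/ → paerriliandevouk.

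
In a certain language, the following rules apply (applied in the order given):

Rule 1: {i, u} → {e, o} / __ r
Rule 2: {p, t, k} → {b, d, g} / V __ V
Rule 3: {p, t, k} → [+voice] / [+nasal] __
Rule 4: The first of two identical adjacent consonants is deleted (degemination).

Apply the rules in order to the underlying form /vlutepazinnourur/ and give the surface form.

vludebazinooror

Rule 1 (pre-rhotic lowering): /u/ is a high vowel immediately before /r/, so it lowers to [o]. /u/ is a high vowel immediately before /r/, so it lowers to [o]. /vlutepazinnourur/ → vlutepazinnooror.
Rule 2 (intervocalic voicing): /t/ is a voiceless stop between vowels /u/ and /e/, so it voices to [d]. /p/ is a voiceless stop between vowels /e/ and /a/, so it voices to [b]. /vlutepazinnooror/ → vludebazinnooror.
Rule 3 (post-nasal voicing): no segment meets the environment; /vludebazinnooror/ is unchanged.
Rule 4 (degemination): /nn/ is a geminate; the first /n/ deletes. /vludebazinnooror/ → vludebazinooror.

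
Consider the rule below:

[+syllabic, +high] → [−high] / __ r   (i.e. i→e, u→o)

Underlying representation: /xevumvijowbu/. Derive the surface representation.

xevumvijowbu

No segment of /xevumvijowbu/ meets the structural description of the rule, so the form surfaces unchanged.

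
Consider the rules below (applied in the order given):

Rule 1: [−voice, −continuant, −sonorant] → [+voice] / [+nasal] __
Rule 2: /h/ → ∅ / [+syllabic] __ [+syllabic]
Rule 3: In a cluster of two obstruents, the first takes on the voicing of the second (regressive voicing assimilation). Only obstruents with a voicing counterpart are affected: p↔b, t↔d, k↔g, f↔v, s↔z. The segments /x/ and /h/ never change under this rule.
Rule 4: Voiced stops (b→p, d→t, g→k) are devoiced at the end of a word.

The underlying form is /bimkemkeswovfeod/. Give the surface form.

bimgemgeswoffeot

Rule 1 (post-nasal voicing): /k/ is a voiceless stop immediately after the nasal /m/, so it voices to [g]. /k/ is a voiceless stop immediately after the nasal /m/, so it voices to [g]. /bimkemkeswovfeod/ → bimgemgeswovfeod.
Rule 2 (intervocalic h-deletion): no segment meets the environment; /bimgemgeswovfeod/ is unchanged.
Rule 3 (regressive voicing assimilation): /v/ precedes the voiceless obstruent /f/, so it devoices to [f] by assimilation. /bimgemgeswovfeod/ → bimgemgeswoffeod.
Rule 4 (final devoicing): /d/ is a voiced stop in word-final position, so it devoices to [t]. /bimgemgeswoffeod/ → bimgemgeswoffeot.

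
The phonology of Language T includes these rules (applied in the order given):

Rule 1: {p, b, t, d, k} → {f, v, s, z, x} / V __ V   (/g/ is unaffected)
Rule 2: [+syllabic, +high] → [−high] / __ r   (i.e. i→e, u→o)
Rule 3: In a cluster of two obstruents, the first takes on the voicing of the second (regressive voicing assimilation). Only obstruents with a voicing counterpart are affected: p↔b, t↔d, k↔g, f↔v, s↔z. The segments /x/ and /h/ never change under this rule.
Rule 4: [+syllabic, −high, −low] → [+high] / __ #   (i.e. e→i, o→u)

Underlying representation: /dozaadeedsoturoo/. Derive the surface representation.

dozaazeetsosorou

Rule 1 (intervocalic spirantization): /d/ is a stop between vowels /a/ and /e/, so it spirantizes to the fricative [z]. /t/ is a stop between vowels /o/ and /u/, so it spirantizes to the fricative [s]. /dozaadeedsoturoo/ → dozaazeedsosuroo.
Rule 2 (pre-rhotic lowering): /u/ is a high vowel immediately before /r/, so it lowers to [o]. /dozaazeedsosuroo/ → dozaazeedsosoroo.
Rule 3 (regressive voicing assimilation): /d/ precedes the voiceless obstruent /s/, so it devoices to [t] by assimilation. /dozaazeedsosoroo/ → dozaazeetsosoroo.
Rule 4 (final vowel raising): /o/ is a mid vowel in word-final position, so it raises to [u]. /dozaazeetsosoroo/ → dozaazeetsosorou.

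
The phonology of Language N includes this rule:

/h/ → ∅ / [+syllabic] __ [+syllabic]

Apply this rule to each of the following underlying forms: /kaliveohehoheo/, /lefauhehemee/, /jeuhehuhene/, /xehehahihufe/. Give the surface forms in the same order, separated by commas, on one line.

kaliveoeoeo, lefaueemee, jeueuene, xeeaiufe

/kaliveohehoheo/: /h/ occurs between vowels /o/ and /e/, so it deletes. /h/ occurs between vowels /e/ and /o/, so it deletes. /h/ occurs between vowels /o/ and /e/, so it deletes. → [kaliveoeoeo].
/lefauhehemee/: /h/ occurs between vowels /u/ and /e/, so it deletes. /h/ occurs between vowels /e/ and /e/, so it deletes. → [lefaueemee].
/jeuhehuhene/: /h/ occurs between vowels /u/ and /e/, so it deletes. /h/ occurs between vowels /e/ and /u/, so it deletes. /h/ occurs between vowels /u/ and /e/, so it deletes. → [jeueuene].
/xehehahihufe/: /h/ occurs between vowels /e/ and /e/, so it deletes. /h/ occurs between vowels /e/ and /a/, so it deletes. /h/ occurs between vowels /a/ and /i/, so it deletes. /h/ occurs between vowels /i/ and /u/, so it deletes. → [xeeaiufe].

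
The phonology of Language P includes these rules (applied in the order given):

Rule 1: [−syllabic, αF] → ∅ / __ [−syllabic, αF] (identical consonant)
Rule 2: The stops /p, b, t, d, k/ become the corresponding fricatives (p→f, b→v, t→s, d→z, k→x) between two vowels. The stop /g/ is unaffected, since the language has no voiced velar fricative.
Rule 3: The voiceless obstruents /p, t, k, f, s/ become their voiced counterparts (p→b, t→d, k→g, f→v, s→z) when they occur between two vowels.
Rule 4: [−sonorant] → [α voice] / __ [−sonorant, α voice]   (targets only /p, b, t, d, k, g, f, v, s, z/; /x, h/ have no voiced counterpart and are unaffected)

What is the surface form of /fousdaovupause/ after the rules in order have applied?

Rule 1 (degemination): no segment meets the environment; /fousdaovupause/ is unchanged.
Rule 2 (intervocalic spirantization): /p/ is a stop between vowels /u/ and /a/, so it spirantizes to the fricative [f]. /fousdaovupause/ → fousdaovufause.
Rule 3 (intervocalic voicing): /f/ is a voiceless obstruent between vowels /u/ and /a/, so it voices to [v]. /s/ is a voiceless obstruent between vowels /u/ and /e/, so it voices to [z]. /fousdaovufause/ → fousdaovuvauze.
Rule 4 (regressive voicing assimilation): /s/ precedes the voiced obstruent /d/, so it voices to [z] by assimilation. /fousdaovuvauze/ → fouzdaovuvauze.

fouzdaovuvauze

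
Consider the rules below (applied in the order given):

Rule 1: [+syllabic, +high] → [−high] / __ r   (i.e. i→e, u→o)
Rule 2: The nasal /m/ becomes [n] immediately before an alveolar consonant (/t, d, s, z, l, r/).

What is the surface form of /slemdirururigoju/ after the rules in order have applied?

Rule 1 (pre-rhotic lowering): /i/ is a high vowel immediately before /r/, so it lowers to [e]. /u/ is a high vowel immediately before /r/, so it lowers to [o]. /u/ is a high vowel immediately before /r/, so it lowers to [o]. /slemdirururigoju/ → slemderororigoju.
Rule 2 (nasal place assimilation): /m/ precedes the alveolar consonant /d/, so it assimilates in place to [n]. /slemderororigoju/ → slenderororigoju.

slenderororigoju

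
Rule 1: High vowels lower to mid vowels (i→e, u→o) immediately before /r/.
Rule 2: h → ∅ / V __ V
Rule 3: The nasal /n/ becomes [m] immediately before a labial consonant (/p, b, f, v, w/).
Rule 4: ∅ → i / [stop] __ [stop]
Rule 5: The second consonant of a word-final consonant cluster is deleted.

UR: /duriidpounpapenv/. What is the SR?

Rule 1 (pre-rhotic lowering): /u/ is a high vowel immediately before /r/, so it lowers to [o]. /duriidpounpapenv/ → doriidpounpapenv.
Rule 2 (intervocalic h-deletion): no segment meets the environment; /doriidpounpapenv/ is unchanged.
Rule 3 (nasal place assimilation): /n/ precedes the labial consonant /p/, so it assimilates in place to [m]. /n/ precedes the labial consonant /v/, so it assimilates in place to [m]. /doriidpounpapenv/ → doriidpoumpapemv.
Rule 4 (stop-cluster i-epenthesis): /d/ and /p/ form a stop–stop cluster, so [i] is inserted between them. /doriidpoumpapemv/ → doriidipoumpapemv.
Rule 5 (final cluster simplification): /v/ is the second consonant of a word-final cluster /mv/, so it deletes. /doriidipoumpapemv/ → doriidipoumpapem.

doriidipoumpapem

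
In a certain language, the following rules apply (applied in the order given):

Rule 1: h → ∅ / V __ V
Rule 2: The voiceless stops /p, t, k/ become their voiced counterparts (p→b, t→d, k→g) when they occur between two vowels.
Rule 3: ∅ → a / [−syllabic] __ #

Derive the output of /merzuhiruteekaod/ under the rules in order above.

merzuirudeegaoda

Rule 1 (intervocalic h-deletion): /h/ occurs between vowels /u/ and /i/, so it deletes. /merzuhiruteekaod/ → merzuiruteekaod.
Rule 2 (intervocalic voicing): /t/ is a voiceless stop between vowels /u/ and /e/, so it voices to [d]. /k/ is a voiceless stop between vowels /e/ and /a/, so it voices to [g]. /merzuiruteekaod/ → merzuirudeegaod.
Rule 3 (final a-epenthesis): the form ends in the consonant /d/, so [a] is inserted word-finally. /merzuirudeegaod/ → merzuirudeegaoda.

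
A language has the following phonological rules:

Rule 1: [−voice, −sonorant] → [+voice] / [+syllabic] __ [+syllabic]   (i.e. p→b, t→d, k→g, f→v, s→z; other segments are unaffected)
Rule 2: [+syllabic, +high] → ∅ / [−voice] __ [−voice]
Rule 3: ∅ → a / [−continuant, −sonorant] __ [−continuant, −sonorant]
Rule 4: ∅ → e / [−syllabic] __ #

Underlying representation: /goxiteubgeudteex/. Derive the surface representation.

goxideubageudateexe

Rule 1 (intervocalic voicing): /t/ is a voiceless obstruent between vowels /i/ and /e/, so it voices to [d]. /goxiteubgeudteex/ → goxideubgeudteex.
Rule 2 (high vowel syncope): no segment meets the environment; /goxideubgeudteex/ is unchanged.
Rule 3 (stop-cluster a-epenthesis): /b/ and /g/ form a stop–stop cluster, so [a] is inserted between them. /d/ and /t/ form a stop–stop cluster, so [a] is inserted between them. /goxideubgeudteex/ → goxideubageudateex.
Rule 4 (final e-epenthesis): the form ends in the consonant /x/, so [e] is inserted word-finally. /goxideubageudateex/ → goxideubageudateexe.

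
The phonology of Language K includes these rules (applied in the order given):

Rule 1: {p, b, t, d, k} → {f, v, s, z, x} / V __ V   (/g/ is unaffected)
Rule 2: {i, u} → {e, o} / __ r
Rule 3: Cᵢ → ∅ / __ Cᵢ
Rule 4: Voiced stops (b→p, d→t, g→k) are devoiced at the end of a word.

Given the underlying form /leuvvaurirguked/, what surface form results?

Rule 1 (intervocalic spirantization): /k/ is a stop between vowels /u/ and /e/, so it spirantizes to the fricative [x]. /leuvvaurirguked/ → leuvvaurirguxed.
Rule 2 (pre-rhotic lowering): /u/ is a high vowel immediately before /r/, so it lowers to [o]. /i/ is a high vowel immediately before /r/, so it lowers to [e]. /leuvvaurirguxed/ → leuvvaorerguxed.
Rule 3 (degemination): /vv/ is a geminate; the first /v/ deletes. /leuvvaorerguxed/ → leuvaorerguxed.
Rule 4 (final devoicing): /d/ is a voiced stop in word-final position, so it devoices to [t]. /leuvaorerguxed/ → leuvaorerguxet.

leuvaorerguxet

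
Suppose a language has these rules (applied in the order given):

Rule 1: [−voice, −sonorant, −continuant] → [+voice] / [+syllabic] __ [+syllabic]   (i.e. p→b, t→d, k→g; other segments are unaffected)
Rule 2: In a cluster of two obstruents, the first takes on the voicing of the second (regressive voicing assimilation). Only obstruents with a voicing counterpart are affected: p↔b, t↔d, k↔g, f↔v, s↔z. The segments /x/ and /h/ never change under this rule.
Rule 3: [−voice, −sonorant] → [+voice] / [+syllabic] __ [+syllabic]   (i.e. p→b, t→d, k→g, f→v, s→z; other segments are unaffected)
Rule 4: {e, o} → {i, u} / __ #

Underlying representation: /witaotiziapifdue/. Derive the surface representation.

widaodiziabivdui

Rule 1 (intervocalic voicing): /t/ is a voiceless stop between vowels /i/ and /a/, so it voices to [d]. /t/ is a voiceless stop between vowels /o/ and /i/, so it voices to [d]. /p/ is a voiceless stop between vowels /a/ and /i/, so it voices to [b]. /witaotiziapifdue/ → widaodiziabifdue.
Rule 2 (regressive voicing assimilation): /f/ precedes the voiced obstruent /d/, so it voices to [v] by assimilation. /widaodiziabifdue/ → widaodiziabivdue.
Rule 3 (intervocalic voicing): no segment meets the environment; /widaodiziabivdue/ is unchanged.
Rule 4 (final vowel raising): /e/ is a mid vowel in word-final position, so it raises to [i]. /widaodiziabivdue/ → widaodiziabivdui.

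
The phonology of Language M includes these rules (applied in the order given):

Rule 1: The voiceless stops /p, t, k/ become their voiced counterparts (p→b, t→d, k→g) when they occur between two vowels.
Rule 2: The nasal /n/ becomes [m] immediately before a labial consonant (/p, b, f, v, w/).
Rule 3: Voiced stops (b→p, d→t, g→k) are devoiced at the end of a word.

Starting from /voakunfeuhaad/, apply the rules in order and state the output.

voagumfeuhaat

Rule 1 (intervocalic voicing): /k/ is a voiceless stop between vowels /a/ and /u/, so it voices to [g]. /voakunfeuhaad/ → voagunfeuhaad.
Rule 2 (nasal place assimilation): /n/ precedes the labial consonant /f/, so it assimilates in place to [m]. /voagunfeuhaad/ → voagumfeuhaad.
Rule 3 (final devoicing): /d/ is a voiced stop in word-final position, so it devoices to [t]. /voagumfeuhaad/ → voagumfeuhaat.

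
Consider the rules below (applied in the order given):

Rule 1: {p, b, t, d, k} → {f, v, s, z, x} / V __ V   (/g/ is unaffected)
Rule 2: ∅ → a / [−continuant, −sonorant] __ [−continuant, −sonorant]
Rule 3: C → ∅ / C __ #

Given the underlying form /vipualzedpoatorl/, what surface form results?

vifualzedapoasor

Rule 1 (intervocalic spirantization): /p/ is a stop between vowels /i/ and /u/, so it spirantizes to the fricative [f]. /t/ is a stop between vowels /a/ and /o/, so it spirantizes to the fricative [s]. /vipualzedpoatorl/ → vifualzedpoasorl.
Rule 2 (stop-cluster a-epenthesis): /d/ and /p/ form a stop–stop cluster, so [a] is inserted between them. /vifualzedpoasorl/ → vifualzedapoasorl.
Rule 3 (final cluster simplification): /l/ is the second consonant of a word-final cluster /rl/, so it deletes. /vifualzedapoasorl/ → vifualzedapoasor.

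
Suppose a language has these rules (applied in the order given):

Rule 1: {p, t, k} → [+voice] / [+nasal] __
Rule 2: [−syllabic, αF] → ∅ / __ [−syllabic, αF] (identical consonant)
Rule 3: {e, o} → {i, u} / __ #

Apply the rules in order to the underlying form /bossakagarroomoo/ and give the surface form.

bosakagaroomou

Rule 1 (post-nasal voicing): no segment meets the environment; /bossakagarroomoo/ is unchanged.
Rule 2 (degemination): /ss/ is a geminate; the first /s/ deletes. /rr/ is a geminate; the first /r/ deletes. /bossakagarroomoo/ → bosakagaroomoo.
Rule 3 (final vowel raising): /o/ is a mid vowel in word-final position, so it raises to [u]. /bosakagaroomoo/ → bosakagaroomou.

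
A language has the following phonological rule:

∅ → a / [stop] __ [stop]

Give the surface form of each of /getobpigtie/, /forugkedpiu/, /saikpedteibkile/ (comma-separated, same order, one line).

getobapigatie, forugakedapiu, saikapedateibakile

/getobpigtie/: /b/ and /p/ form a stop–stop cluster, so [a] is inserted between them. /g/ and /t/ form a stop–stop cluster, so [a] is inserted between them. → [getobapigatie].
/forugkedpiu/: /g/ and /k/ form a stop–stop cluster, so [a] is inserted between them. /d/ and /p/ form a stop–stop cluster, so [a] is inserted between them. → [forugakedapiu].
/saikpedteibkile/: /k/ and /p/ form a stop–stop cluster, so [a] is inserted between them. /d/ and /t/ form a stop–stop cluster, so [a] is inserted between them. /b/ and /k/ form a stop–stop cluster, so [a] is inserted between them. → [saikapedateibakile].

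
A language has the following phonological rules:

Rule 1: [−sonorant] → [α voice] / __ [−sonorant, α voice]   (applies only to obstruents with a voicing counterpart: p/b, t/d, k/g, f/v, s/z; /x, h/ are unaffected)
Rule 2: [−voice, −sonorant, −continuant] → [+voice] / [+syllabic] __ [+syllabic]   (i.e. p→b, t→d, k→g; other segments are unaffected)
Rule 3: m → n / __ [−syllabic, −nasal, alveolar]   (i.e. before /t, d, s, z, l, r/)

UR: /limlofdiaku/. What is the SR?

linlovdiagu

Rule 1 (regressive voicing assimilation): /f/ precedes the voiced obstruent /d/, so it voices to [v] by assimilation. /limlofdiaku/ → limlovdiaku.
Rule 2 (intervocalic voicing): /k/ is a voiceless stop between vowels /a/ and /u/, so it voices to [g]. /limlovdiaku/ → limlovdiagu.
Rule 3 (nasal place assimilation): /m/ precedes the alveolar consonant /l/, so it assimilates in place to [n]. /limlovdiagu/ → linlovdiagu.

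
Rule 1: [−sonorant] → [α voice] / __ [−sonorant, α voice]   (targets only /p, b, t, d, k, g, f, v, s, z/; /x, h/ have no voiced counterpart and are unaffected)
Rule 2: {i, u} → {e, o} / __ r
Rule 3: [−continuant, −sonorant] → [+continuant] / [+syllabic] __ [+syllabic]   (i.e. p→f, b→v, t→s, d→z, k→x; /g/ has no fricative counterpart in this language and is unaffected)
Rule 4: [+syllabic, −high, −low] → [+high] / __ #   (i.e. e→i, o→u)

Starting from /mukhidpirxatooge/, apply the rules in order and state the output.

Rule 1 (regressive voicing assimilation): /d/ precedes the voiceless obstruent /p/, so it devoices to [t] by assimilation. /mukhidpirxatooge/ → mukhitpirxatooge.
Rule 2 (pre-rhotic lowering): /i/ is a high vowel immediately before /r/, so it lowers to [e]. /mukhitpirxatooge/ → mukhitperxatooge.
Rule 3 (intervocalic spirantization): /t/ is a stop between vowels /a/ and /o/, so it spirantizes to the fricative [s]. /mukhitperxatooge/ → mukhitperxasooge.
Rule 4 (final vowel raising): /e/ is a mid vowel in word-final position, so it raises to [i]. /mukhitperxasooge/ → mukhitperxasoogi.

mukhitperxasoogi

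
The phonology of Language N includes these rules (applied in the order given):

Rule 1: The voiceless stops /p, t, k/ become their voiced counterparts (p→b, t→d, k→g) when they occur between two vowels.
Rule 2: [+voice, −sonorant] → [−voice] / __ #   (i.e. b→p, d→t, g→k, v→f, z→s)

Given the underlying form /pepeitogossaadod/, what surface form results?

Rule 1 (intervocalic voicing): /p/ is a voiceless stop between vowels /e/ and /e/, so it voices to [b]. /t/ is a voiceless stop between vowels /i/ and /o/, so it voices to [d]. /pepeitogossaadod/ → pebeidogossaadod.
Rule 2 (final devoicing): /d/ is a voiced obstruent in word-final position, so it devoices to [t]. /pebeidogossaadod/ → pebeidogossaadot.

pebeidogossaadot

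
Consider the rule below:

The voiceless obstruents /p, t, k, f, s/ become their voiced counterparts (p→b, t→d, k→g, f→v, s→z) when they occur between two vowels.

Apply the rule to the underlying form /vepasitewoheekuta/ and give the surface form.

/p/ is a voiceless obstruent between vowels /e/ and /a/, so it voices to [b].
/s/ is a voiceless obstruent between vowels /a/ and /i/, so it voices to [z].
/t/ is a voiceless obstruent between vowels /i/ and /e/, so it voices to [d].
/k/ is a voiceless obstruent between vowels /e/ and /u/, so it voices to [g].
/t/ is a voiceless obstruent between vowels /u/ and /a/, so it voices to [d].
Surface form: [vebazidewoheeguda].

vebazidewoheeguda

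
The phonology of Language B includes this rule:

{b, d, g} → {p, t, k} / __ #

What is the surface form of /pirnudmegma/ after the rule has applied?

No segment of /pirnudmegma/ meets the structural description of the rule, so the form surfaces unchanged.

pirnudmegma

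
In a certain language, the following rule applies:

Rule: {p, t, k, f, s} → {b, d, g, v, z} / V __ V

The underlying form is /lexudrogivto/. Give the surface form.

No segment of /lexudrogivto/ meets the structural description of the rule, so the form surfaces unchanged.

lexudrogivto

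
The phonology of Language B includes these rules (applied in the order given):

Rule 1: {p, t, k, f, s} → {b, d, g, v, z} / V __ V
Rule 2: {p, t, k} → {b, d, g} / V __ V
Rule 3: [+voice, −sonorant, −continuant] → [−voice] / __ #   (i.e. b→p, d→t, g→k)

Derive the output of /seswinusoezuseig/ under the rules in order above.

Rule 1 (intervocalic voicing): /s/ is a voiceless obstruent between vowels /u/ and /o/, so it voices to [z]. /s/ is a voiceless obstruent between vowels /u/ and /e/, so it voices to [z]. /seswinusoezuseig/ → seswinuzoezuzeig.
Rule 2 (intervocalic voicing): no segment meets the environment; /seswinuzoezuzeig/ is unchanged.
Rule 3 (final devoicing): /g/ is a voiced stop in word-final position, so it devoices to [k]. /seswinuzoezuzeig/ → seswinuzoezuzeik.

seswinuzoezuzeik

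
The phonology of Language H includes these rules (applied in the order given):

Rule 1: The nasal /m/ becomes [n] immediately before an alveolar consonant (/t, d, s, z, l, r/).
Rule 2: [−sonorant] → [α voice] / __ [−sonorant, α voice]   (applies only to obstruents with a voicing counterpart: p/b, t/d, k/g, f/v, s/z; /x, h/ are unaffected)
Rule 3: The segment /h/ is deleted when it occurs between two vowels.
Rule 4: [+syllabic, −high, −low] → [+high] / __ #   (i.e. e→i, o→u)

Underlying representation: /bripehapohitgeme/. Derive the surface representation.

Rule 1 (nasal place assimilation): no segment meets the environment; /bripehapohitgeme/ is unchanged.
Rule 2 (regressive voicing assimilation): /t/ precedes the voiced obstruent /g/, so it voices to [d] by assimilation. /bripehapohitgeme/ → bripehapohidgeme.
Rule 3 (intervocalic h-deletion): /h/ occurs between vowels /e/ and /a/, so it deletes. /h/ occurs between vowels /o/ and /i/, so it deletes. /bripehapohidgeme/ → bripeapoidgeme.
Rule 4 (final vowel raising): /e/ is a mid vowel in word-final position, so it raises to [i]. /bripeapoidgeme/ → bripeapoidgemi.

bripeapoidgemi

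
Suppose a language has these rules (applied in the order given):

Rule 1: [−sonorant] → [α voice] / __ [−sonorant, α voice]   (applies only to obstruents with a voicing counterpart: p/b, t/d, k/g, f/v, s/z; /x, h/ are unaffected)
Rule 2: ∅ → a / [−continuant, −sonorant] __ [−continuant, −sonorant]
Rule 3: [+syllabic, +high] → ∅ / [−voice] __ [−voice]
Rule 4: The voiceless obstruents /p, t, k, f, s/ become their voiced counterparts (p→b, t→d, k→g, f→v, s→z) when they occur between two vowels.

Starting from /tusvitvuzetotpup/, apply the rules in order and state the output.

tuzvidvuzedodapp

Rule 1 (regressive voicing assimilation): /s/ precedes the voiced obstruent /v/, so it voices to [z] by assimilation. /t/ precedes the voiced obstruent /v/, so it voices to [d] by assimilation. /tusvitvuzetotpup/ → tuzvidvuzetotpup.
Rule 2 (stop-cluster a-epenthesis): /t/ and /p/ form a stop–stop cluster, so [a] is inserted between them. /tuzvidvuzetotpup/ → tuzvidvuzetotapup.
Rule 3 (high vowel syncope): /u/ is a high vowel flanked by voiceless consonants /p/ and /p/, so it deletes. /tuzvidvuzetotapup/ → tuzvidvuzetotapp.
Rule 4 (intervocalic voicing): /t/ is a voiceless obstruent between vowels /e/ and /o/, so it voices to [d]. /t/ is a voiceless obstruent between vowels /o/ and /a/, so it voices to [d]. /tuzvidvuzetotapp/ → tuzvidvuzedodapp.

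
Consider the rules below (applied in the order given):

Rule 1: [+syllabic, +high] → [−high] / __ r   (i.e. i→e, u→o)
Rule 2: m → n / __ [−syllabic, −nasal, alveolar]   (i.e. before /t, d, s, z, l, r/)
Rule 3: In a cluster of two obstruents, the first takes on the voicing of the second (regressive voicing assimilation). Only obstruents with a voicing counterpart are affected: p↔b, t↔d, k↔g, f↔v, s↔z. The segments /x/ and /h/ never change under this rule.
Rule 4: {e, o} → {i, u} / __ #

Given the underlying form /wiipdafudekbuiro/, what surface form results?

wiibdafudegbueru

Rule 1 (pre-rhotic lowering): /i/ is a high vowel immediately before /r/, so it lowers to [e]. /wiipdafudekbuiro/ → wiipdafudekbuero.
Rule 2 (nasal place assimilation): no segment meets the environment; /wiipdafudekbuero/ is unchanged.
Rule 3 (regressive voicing assimilation): /p/ precedes the voiced obstruent /d/, so it voices to [b] by assimilation. /k/ precedes the voiced obstruent /b/, so it voices to [g] by assimilation. /wiipdafudekbuero/ → wiibdafudegbuero.
Rule 4 (final vowel raising): /o/ is a mid vowel in word-final position, so it raises to [u]. /wiibdafudegbuero/ → wiibdafudegbueru.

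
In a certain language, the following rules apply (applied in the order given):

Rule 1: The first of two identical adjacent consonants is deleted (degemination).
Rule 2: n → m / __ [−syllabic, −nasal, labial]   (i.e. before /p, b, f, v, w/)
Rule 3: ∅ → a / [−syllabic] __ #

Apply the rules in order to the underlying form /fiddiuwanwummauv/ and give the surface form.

Rule 1 (degemination): /dd/ is a geminate; the first /d/ deletes. /mm/ is a geminate; the first /m/ deletes. /fiddiuwanwummauv/ → fidiuwanwumauv.
Rule 2 (nasal place assimilation): /n/ precedes the labial consonant /w/, so it assimilates in place to [m]. /fidiuwanwumauv/ → fidiuwamwumauv.
Rule 3 (final a-epenthesis): the form ends in the consonant /v/, so [a] is inserted word-finally. /fidiuwamwumauv/ → fidiuwamwumauva.

fidiuwamwumauva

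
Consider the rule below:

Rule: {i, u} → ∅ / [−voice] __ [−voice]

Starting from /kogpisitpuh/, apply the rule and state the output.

kogpstph

/i/ is a high vowel flanked by voiceless consonants /p/ and /s/, so it deletes.
/i/ is a high vowel flanked by voiceless consonants /s/ and /t/, so it deletes.
/u/ is a high vowel flanked by voiceless consonants /p/ and /h/, so it deletes.
Surface form: [kogpstph].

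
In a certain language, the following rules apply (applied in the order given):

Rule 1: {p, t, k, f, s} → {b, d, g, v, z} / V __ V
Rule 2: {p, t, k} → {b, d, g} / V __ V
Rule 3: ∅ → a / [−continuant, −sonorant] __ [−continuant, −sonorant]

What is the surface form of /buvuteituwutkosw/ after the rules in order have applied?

Rule 1 (intervocalic voicing): /t/ is a voiceless obstruent between vowels /u/ and /e/, so it voices to [d]. /t/ is a voiceless obstruent between vowels /i/ and /u/, so it voices to [d]. /buvuteituwutkosw/ → buvudeiduwutkosw.
Rule 2 (intervocalic voicing): no segment meets the environment; /buvudeiduwutkosw/ is unchanged.
Rule 3 (stop-cluster a-epenthesis): /t/ and /k/ form a stop–stop cluster, so [a] is inserted between them. /buvudeiduwutkosw/ → buvudeiduwutakosw.

buvudeiduwutakosw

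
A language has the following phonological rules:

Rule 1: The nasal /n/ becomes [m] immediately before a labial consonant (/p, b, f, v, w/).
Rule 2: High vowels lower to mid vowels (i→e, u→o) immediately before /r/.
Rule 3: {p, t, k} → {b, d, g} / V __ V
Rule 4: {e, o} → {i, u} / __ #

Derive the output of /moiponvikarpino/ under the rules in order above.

moibomvigarpinu

Rule 1 (nasal place assimilation): /n/ precedes the labial consonant /v/, so it assimilates in place to [m]. /moiponvikarpino/ → moipomvikarpino.
Rule 2 (pre-rhotic lowering): no segment meets the environment; /moipomvikarpino/ is unchanged.
Rule 3 (intervocalic voicing): /p/ is a voiceless stop between vowels /i/ and /o/, so it voices to [b]. /k/ is a voiceless stop between vowels /i/ and /a/, so it voices to [g]. /moipomvikarpino/ → moibomvigarpino.
Rule 4 (final vowel raising): /o/ is a mid vowel in word-final position, so it raises to [u]. /moibomvigarpino/ → moibomvigarpinu.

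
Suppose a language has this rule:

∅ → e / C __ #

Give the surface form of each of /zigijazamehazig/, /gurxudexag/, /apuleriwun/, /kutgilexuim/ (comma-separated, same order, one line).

/zigijazamehazig/: the form ends in the consonant /g/, so [e] is inserted word-finally. → [zigijazamehazige].
/gurxudexag/: the form ends in the consonant /g/, so [e] is inserted word-finally. → [gurxudexage].
/apuleriwun/: the form ends in the consonant /n/, so [e] is inserted word-finally. → [apuleriwune].
/kutgilexuim/: the form ends in the consonant /m/, so [e] is inserted word-finally. → [kutgilexuime].

zigijazamehazige, gurxudexage, apuleriwune, kutgilexuime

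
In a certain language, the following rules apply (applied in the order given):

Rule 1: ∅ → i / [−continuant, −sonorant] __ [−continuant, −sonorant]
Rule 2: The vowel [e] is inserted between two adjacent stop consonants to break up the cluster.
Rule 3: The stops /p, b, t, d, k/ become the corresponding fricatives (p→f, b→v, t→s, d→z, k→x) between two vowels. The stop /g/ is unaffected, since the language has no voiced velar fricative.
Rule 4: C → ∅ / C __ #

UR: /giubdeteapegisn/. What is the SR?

giuvizeseafegis

Rule 1 (stop-cluster i-epenthesis): /b/ and /d/ form a stop–stop cluster, so [i] is inserted between them. /giubdeteapegisn/ → giubideteapegisn.
Rule 2 (stop-cluster e-epenthesis): no segment meets the environment; /giubideteapegisn/ is unchanged.
Rule 3 (intervocalic spirantization): /b/ is a stop between vowels /u/ and /i/, so it spirantizes to the fricative [v]. /d/ is a stop between vowels /i/ and /e/, so it spirantizes to the fricative [z]. /t/ is a stop between vowels /e/ and /e/, so it spirantizes to the fricative [s]. /p/ is a stop between vowels /a/ and /e/, so it spirantizes to the fricative [f]. /giubideteapegisn/ → giuvizeseafegisn.
Rule 4 (final cluster simplification): /n/ is the second consonant of a word-final cluster /sn/, so it deletes. /giuvizeseafegisn/ → giuvizeseafegis.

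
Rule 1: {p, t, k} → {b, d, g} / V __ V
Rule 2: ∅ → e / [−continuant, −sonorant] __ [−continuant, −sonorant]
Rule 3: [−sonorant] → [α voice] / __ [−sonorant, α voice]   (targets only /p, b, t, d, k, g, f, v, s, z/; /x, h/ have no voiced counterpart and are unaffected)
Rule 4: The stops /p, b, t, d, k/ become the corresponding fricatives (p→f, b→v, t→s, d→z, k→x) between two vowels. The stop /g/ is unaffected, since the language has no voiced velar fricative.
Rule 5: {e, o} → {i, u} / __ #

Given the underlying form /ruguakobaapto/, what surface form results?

Rule 1 (intervocalic voicing): /k/ is a voiceless stop between vowels /a/ and /o/, so it voices to [g]. /ruguakobaapto/ → ruguagobaapto.
Rule 2 (stop-cluster e-epenthesis): /p/ and /t/ form a stop–stop cluster, so [e] is inserted between them. /ruguagobaapto/ → ruguagobaapeto.
Rule 3 (regressive voicing assimilation): no segment meets the environment; /ruguagobaapeto/ is unchanged.
Rule 4 (intervocalic spirantization): /b/ is a stop between vowels /o/ and /a/, so it spirantizes to the fricative [v]. /p/ is a stop between vowels /a/ and /e/, so it spirantizes to the fricative [f]. /t/ is a stop between vowels /e/ and /o/, so it spirantizes to the fricative [s]. /ruguagobaapeto/ → ruguagovaafeso.
Rule 5 (final vowel raising): /o/ is a mid vowel in word-final position, so it raises to [u]. /ruguagovaafeso/ → ruguagovaafesu.

ruguagovaafesu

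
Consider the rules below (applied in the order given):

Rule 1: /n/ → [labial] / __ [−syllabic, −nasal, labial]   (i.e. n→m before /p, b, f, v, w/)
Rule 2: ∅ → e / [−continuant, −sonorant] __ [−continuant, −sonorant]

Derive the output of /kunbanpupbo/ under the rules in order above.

Rule 1 (nasal place assimilation): /n/ precedes the labial consonant /b/, so it assimilates in place to [m]. /n/ precedes the labial consonant /p/, so it assimilates in place to [m]. /kunbanpupbo/ → kumbampupbo.
Rule 2 (stop-cluster e-epenthesis): /p/ and /b/ form a stop–stop cluster, so [e] is inserted between them. /kumbampupbo/ → kumbampupebo.

kumbampupebo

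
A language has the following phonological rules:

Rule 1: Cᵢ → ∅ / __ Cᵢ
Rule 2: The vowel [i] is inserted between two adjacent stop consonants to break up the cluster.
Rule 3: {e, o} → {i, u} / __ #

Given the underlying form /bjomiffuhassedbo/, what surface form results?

Rule 1 (degemination): /ff/ is a geminate; the first /f/ deletes. /ss/ is a geminate; the first /s/ deletes. /bjomiffuhassedbo/ → bjomifuhasedbo.
Rule 2 (stop-cluster i-epenthesis): /d/ and /b/ form a stop–stop cluster, so [i] is inserted between them. /bjomifuhasedbo/ → bjomifuhasedibo.
Rule 3 (final vowel raising): /o/ is a mid vowel in word-final position, so it raises to [u]. /bjomifuhasedibo/ → bjomifuhasedibu.

bjomifuhasedibu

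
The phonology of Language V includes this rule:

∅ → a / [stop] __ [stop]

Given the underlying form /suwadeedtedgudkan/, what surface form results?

/d/ and /t/ form a stop–stop cluster, so [a] is inserted between them.
/d/ and /g/ form a stop–stop cluster, so [a] is inserted between them.
/d/ and /k/ form a stop–stop cluster, so [a] is inserted between them.
Surface form: [suwadeedatedagudakan].

suwadeedatedagudakan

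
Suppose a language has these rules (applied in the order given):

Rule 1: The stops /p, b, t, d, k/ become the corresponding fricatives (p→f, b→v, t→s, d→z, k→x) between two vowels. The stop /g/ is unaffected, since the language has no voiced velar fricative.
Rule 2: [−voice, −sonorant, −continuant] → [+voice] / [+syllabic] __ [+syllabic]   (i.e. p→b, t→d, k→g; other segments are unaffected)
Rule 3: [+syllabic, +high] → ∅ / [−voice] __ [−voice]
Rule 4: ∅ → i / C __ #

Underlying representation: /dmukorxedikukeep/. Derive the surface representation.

Rule 1 (intervocalic spirantization): /k/ is a stop between vowels /u/ and /o/, so it spirantizes to the fricative [x]. /d/ is a stop between vowels /e/ and /i/, so it spirantizes to the fricative [z]. /k/ is a stop between vowels /i/ and /u/, so it spirantizes to the fricative [x]. /k/ is a stop between vowels /u/ and /e/, so it spirantizes to the fricative [x]. /dmukorxedikukeep/ → dmuxorxezixuxeep.
Rule 2 (intervocalic voicing): no segment meets the environment; /dmuxorxezixuxeep/ is unchanged.
Rule 3 (high vowel syncope): /u/ is a high vowel flanked by voiceless consonants /x/ and /x/, so it deletes. /dmuxorxezixuxeep/ → dmuxorxezixxeep.
Rule 4 (final i-epenthesis): the form ends in the consonant /p/, so [i] is inserted word-finally. /dmuxorxezixxeep/ → dmuxorxezixxeepi.

dmuxorxezixxeepi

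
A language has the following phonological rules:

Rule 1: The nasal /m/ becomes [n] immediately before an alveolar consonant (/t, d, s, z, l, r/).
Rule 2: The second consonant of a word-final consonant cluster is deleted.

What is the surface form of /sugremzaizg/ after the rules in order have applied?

sugrenzaiz

Rule 1 (nasal place assimilation): /m/ precedes the alveolar consonant /z/, so it assimilates in place to [n]. /sugremzaizg/ → sugrenzaizg.
Rule 2 (final cluster simplification): /g/ is the second consonant of a word-final cluster /zg/, so it deletes. /sugrenzaizg/ → sugrenzaiz.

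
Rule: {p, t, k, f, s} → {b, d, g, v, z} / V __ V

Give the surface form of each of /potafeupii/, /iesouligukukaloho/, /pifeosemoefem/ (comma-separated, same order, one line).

/potafeupii/: /t/ is a voiceless obstruent between vowels /o/ and /a/, so it voices to [d]. /f/ is a voiceless obstruent between vowels /a/ and /e/, so it voices to [v]. /p/ is a voiceless obstruent between vowels /u/ and /i/, so it voices to [b]. → [podaveubii].
/iesouligukukaloho/: /s/ is a voiceless obstruent between vowels /e/ and /o/, so it voices to [z]. /k/ is a voiceless obstruent between vowels /u/ and /u/, so it voices to [g]. /k/ is a voiceless obstruent between vowels /u/ and /a/, so it voices to [g]. → [iezouligugugaloho].
/pifeosemoefem/: /f/ is a voiceless obstruent between vowels /i/ and /e/, so it voices to [v]. /s/ is a voiceless obstruent between vowels /o/ and /e/, so it voices to [z]. /f/ is a voiceless obstruent between vowels /e/ and /e/, so it voices to [v]. → [piveozemoevem].

podaveubii, iezouligugugaloho, piveozemoevem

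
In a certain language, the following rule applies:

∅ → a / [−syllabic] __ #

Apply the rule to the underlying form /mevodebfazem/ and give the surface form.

mevodebfazema

the form ends in the consonant /m/, so [a] is inserted word-finally.
Surface form: [mevodebfazema].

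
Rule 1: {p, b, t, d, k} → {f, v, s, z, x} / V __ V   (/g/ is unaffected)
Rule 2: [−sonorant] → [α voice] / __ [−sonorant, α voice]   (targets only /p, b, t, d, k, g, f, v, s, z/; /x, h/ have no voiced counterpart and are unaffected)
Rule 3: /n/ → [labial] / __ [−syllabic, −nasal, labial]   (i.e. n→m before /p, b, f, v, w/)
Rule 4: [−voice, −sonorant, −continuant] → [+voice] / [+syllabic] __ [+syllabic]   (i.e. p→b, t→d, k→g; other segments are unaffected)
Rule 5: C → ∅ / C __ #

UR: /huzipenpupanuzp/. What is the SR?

huzifempufanus

Rule 1 (intervocalic spirantization): /p/ is a stop between vowels /i/ and /e/, so it spirantizes to the fricative [f]. /p/ is a stop between vowels /u/ and /a/, so it spirantizes to the fricative [f]. /huzipenpupanuzp/ → huzifenpufanuzp.
Rule 2 (regressive voicing assimilation): /z/ precedes the voiceless obstruent /p/, so it devoices to [s] by assimilation. /huzifenpufanuzp/ → huzifenpufanusp.
Rule 3 (nasal place assimilation): /n/ precedes the labial consonant /p/, so it assimilates in place to [m]. /huzifenpufanusp/ → huzifempufanusp.
Rule 4 (intervocalic voicing): no segment meets the environment; /huzifempufanusp/ is unchanged.
Rule 5 (final cluster simplification): /p/ is the second consonant of a word-final cluster /sp/, so it deletes. /huzifempufanusp/ → huzifempufanus.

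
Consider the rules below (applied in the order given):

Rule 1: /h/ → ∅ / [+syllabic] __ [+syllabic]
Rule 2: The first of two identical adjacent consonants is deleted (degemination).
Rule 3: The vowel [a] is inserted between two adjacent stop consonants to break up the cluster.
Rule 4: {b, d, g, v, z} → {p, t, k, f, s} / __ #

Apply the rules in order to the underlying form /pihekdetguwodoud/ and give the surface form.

piekadetaguwodout

Rule 1 (intervocalic h-deletion): /h/ occurs between vowels /i/ and /e/, so it deletes. /pihekdetguwodoud/ → piekdetguwodoud.
Rule 2 (degemination): no segment meets the environment; /piekdetguwodoud/ is unchanged.
Rule 3 (stop-cluster a-epenthesis): /k/ and /d/ form a stop–stop cluster, so [a] is inserted between them. /t/ and /g/ form a stop–stop cluster, so [a] is inserted between them. /piekdetguwodoud/ → piekadetaguwodoud.
Rule 4 (final devoicing): /d/ is a voiced obstruent in word-final position, so it devoices to [t]. /piekadetaguwodoud/ → piekadetaguwodout.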